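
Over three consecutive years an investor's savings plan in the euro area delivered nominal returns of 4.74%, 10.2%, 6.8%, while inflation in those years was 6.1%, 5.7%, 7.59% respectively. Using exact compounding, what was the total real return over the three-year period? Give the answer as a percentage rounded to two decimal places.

Nominal growth factor = 1.0474 × 1.1020 × 1.0680 = 1.232723
Price-level growth factor = 1.0610 × 1.0570 × 1.0759 = 1.206597
Real growth factor = 1.232723 / 1.206597 = 1.021652
Total real return = 1.021652 − 1 → 2.17%.

2.17%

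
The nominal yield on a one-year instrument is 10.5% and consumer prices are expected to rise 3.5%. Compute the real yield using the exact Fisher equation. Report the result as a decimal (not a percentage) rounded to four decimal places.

1 + r = 1.10500 / 1.03500 = 1.067633
r = 1.067633 − 1 = 6.7633%, i.e. 0.0676.

0.0676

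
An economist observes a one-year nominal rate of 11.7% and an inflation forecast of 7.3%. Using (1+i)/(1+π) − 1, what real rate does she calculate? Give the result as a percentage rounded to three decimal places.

4.101%

1 + r = 1.11700 / 1.07300 = 1.041007
r = 1.041007 − 1 = 4.1007%, i.e. 4.101%.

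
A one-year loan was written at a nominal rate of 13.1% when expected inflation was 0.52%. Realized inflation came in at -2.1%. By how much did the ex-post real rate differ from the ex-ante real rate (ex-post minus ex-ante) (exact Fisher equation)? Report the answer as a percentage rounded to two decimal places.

Ex-ante: (1 + 0.1310)/(1 + 0.0052) − 1 = 12.5149%
Ex-post: (1 + 0.1310)/(1 − 0.0210) − 1 = 15.5260%
Difference (ex-post − ex-ante) = 3.0111% → 3.01%.

3.01%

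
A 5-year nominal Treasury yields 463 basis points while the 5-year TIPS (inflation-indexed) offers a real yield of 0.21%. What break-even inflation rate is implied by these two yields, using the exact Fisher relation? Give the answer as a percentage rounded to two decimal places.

(1 + π) = (1 + i)/(1 + r) = 1.04630 / 1.00210 = 1.044107
Break-even inflation = 1.044107 − 1 → 4.41%.

4.41%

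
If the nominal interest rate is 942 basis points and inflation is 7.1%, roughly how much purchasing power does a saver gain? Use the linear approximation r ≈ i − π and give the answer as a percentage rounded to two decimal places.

2.32%

r ≈ i − π = 9.42% − 7.1% = 2.32%.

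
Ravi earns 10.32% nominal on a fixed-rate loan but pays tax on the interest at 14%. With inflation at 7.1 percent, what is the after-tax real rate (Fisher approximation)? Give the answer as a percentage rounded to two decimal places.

1.78%

After-tax nominal return = 10.32% × (1 − 0.14) = 8.8752%.
r ≈ 8.8752% − 7.1% → 1.78%.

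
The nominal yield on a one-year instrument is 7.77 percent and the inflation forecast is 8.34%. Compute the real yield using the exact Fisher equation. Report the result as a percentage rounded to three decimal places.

-0.526%

1 + r = 1.07770 / 1.08340 = 0.994739
r = 0.994739 − 1 = -0.5261%, i.e. -0.526%.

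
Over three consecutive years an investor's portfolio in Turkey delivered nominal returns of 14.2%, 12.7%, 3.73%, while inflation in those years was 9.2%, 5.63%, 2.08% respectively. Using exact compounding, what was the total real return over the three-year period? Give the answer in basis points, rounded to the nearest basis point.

1338 basis points

Nominal growth factor = 1.1420 × 1.1270 × 1.0373 = 1.335040
Price-level growth factor = 1.0920 × 1.0563 × 1.0208 = 1.177472
Real growth factor = 1.335040 / 1.177472 = 1.133819
Total real return = 1.133819 − 1 → 1338 basis points.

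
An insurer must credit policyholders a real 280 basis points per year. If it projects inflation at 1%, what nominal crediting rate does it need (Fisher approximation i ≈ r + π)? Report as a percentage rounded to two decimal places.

i ≈ r + π = 2.8% + 1% = 3.80%.

3.80%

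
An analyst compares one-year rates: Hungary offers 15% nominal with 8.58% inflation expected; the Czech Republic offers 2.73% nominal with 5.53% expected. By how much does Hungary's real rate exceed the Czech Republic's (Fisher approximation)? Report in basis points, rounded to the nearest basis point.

Hungary: 15% − 8.58% = 6.420%
The Czech Republic: 2.73% − 5.53% = -2.800%
Differential = 9.220% → 922 basis points.

922 basis points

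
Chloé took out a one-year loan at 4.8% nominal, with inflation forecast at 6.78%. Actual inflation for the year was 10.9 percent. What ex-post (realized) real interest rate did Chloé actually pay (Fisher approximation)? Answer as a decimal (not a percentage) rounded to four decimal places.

Ex-post: 4.8% − 10.9% = -6.100%
So the realized real rate is -0.0610.

-0.0610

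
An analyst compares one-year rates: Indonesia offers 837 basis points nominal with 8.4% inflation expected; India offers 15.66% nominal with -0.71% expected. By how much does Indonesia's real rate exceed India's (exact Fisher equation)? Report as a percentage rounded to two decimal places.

-16.51%

Indonesia: (1 + 0.0837)/(1 + 0.0840) − 1 = -0.0277%
India: (1 + 0.1566)/(1 − 0.0071) − 1 = 16.4871%
Differential = -0.0277% − 16.4871% = -16.5147% → -16.51%.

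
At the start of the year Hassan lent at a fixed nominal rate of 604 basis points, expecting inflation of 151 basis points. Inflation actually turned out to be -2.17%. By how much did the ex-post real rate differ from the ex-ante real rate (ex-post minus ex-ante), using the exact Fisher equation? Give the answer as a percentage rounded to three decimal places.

Ex-ante: (1 + 0.0604)/(1 + 0.0151) − 1 = 4.46261%
Ex-post: (1 + 0.0604)/(1 − 0.0217) − 1 = 8.39211%
Difference (ex-post − ex-ante) = 3.92949% → 3.929%.

3.929%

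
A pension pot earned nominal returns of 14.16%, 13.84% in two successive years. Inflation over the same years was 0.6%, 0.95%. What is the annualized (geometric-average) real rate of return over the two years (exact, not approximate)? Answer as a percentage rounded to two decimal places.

Nominal growth factor = 1.1416 × 1.1384 = 1.29959744
Price-level growth factor = 1.0060 × 1.0095 = 1.01555700
Real growth factor = 1.29959744 / 1.01555700 = 1.27968931
Annualized real rate = 1.27968931^(1/2) − 1 = 13.1234% → 13.12%.

13.12%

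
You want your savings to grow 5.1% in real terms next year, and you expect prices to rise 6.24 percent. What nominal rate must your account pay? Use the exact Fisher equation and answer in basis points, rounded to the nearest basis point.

1166 basis points

(1 + i) = (1 + r)(1 + π) = 1.05100 × 1.06240 = 1.1165824
i = 1.1165824 − 1, so the required nominal rate is 1166 basis points.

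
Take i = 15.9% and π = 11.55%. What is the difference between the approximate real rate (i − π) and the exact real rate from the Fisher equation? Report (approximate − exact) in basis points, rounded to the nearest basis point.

Approximate: r ≈ 15.900% − 11.550% = 4.3500%
Exact: (1 + 0.1590)/(1 + 0.1155) − 1 = 3.8996%
Error = 4.3500% − 3.8996% = 0.4504% → 45 basis points.

45 basis points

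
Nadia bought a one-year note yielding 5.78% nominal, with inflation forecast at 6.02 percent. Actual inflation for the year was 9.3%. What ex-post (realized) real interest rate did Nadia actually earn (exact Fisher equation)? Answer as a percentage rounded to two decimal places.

-3.22%

Ex-post: (1 + 0.0578)/(1 + 0.0930) − 1 = -3.2205%
So the realized real rate is -3.22%.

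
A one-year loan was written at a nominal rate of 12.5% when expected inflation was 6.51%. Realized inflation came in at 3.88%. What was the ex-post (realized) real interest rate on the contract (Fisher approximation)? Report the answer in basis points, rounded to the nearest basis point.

862 basis points

Ex-post: 12.5% − 3.88% = 8.620%
So the realized real rate is 862 basis points.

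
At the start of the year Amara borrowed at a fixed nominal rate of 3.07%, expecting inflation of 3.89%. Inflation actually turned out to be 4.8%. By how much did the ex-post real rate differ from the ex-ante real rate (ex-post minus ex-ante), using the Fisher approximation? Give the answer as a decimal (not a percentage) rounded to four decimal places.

-0.0091

Ex-ante: 3.07% − 3.89% = -0.820%
Ex-post: 3.07% − 4.8% = -1.730%
Difference (ex-post − ex-ante) = -0.9100% → -0.0091.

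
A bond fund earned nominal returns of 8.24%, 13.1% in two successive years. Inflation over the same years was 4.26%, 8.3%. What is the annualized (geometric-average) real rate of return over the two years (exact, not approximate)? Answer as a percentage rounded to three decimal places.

Compound the nominal returns: 1.0824 × 1.1310 = 1.22419440.
Compound inflation: 1.0426 × 1.0830 = 1.12913580.
Deflate: 1.22419440 / 1.12913580 = 1.08418704.
Annualized real rate = 1.08418704^(1/2) − 1 = 4.1243% → 4.124%.

4.124%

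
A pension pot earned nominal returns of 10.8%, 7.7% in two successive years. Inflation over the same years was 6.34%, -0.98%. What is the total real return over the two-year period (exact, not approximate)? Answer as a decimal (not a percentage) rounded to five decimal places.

0.13328

Nominal growth factor = 1.1080 × 1.0770 = 1.193316
Price-level growth factor = 1.0634 × 0.9902 = 1.052979
Real growth factor = 1.193316 / 1.052979 = 1.133277
Total real return = 1.133277 − 1 → 0.13328.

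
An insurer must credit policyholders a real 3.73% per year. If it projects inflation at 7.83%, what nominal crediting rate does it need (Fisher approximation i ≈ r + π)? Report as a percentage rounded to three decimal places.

i ≈ r + π = 3.73% + 7.83% = 11.560%.

11.560%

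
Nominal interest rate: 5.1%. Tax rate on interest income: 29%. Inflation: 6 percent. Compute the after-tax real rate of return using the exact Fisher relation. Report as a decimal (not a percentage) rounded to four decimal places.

After-tax nominal return = 5.1% × (1 − 0.29) = 3.6210%.
1 + r = 1.03621 / 1.06000 = 0.977557
After-tax real rate = 0.977557 − 1 → -0.0224.

-0.0224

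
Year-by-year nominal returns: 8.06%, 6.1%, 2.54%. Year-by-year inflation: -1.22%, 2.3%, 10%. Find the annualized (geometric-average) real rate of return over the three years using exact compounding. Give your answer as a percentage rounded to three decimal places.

Nominal growth factor = 1.0806 × 1.0610 × 1.0254 = 1.17563812
Price-level growth factor = 0.9878 × 1.0230 × 1.1000 = 1.11157134
Real growth factor = 1.17563812 / 1.11157134 = 1.05763623
Annualized real rate = 1.05763623^(1/3) − 1 = 1.8854% → 1.885%.

1.885%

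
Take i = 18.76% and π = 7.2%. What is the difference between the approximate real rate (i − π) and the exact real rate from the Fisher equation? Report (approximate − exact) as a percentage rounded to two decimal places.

0.78%

Approximate: r ≈ 18.760% − 7.200% = 11.5600%
Exact: (1 + 0.1876)/(1 + 0.0720) − 1 = 10.7836%
Error = 11.5600% − 10.7836% = 0.7764% → 0.78%.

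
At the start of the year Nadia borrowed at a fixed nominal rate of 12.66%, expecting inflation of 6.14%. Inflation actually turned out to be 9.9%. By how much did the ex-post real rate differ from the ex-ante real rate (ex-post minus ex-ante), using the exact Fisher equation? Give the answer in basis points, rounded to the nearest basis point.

-363 basis points

Ex-ante: (1 + 0.1266)/(1 + 0.0614) − 1 = 6.1428%
Ex-post: (1 + 0.1266)/(1 + 0.0990) − 1 = 2.5114%
Difference (ex-post − ex-ante) = -3.6315% → -363 basis points.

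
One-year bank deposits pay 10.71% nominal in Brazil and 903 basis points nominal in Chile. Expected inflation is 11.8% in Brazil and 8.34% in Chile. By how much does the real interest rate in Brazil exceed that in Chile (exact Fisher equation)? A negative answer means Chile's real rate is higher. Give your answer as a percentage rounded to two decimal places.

-1.61%

Brazil: (1 + 0.1071)/(1 + 0.1180) − 1 = -0.9750%
Chile: (1 + 0.0903)/(1 + 0.0834) − 1 = 0.6369%
Differential = -0.9750% − 0.6369% = -1.6118% → -1.61%.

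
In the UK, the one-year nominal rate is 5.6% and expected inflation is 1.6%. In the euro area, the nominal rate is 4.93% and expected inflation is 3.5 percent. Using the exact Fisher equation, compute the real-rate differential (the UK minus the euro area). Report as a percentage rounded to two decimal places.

2.56%

The UK: (1 + 0.0560)/(1 + 0.0160) − 1 = 3.9370%
The euro area: (1 + 0.0493)/(1 + 0.0350) − 1 = 1.3816%
Differential = 3.9370% − 1.3816% = 2.5554% → 2.56%.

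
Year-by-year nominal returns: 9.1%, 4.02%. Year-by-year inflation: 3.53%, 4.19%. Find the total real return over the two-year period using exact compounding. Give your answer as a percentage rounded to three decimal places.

Compound the nominal returns: 1.0910 × 1.0402 = 1.134858.
Compound inflation: 1.0353 × 1.0419 = 1.078679.
Deflate: 1.134858 / 1.078679 = 1.052081.
Total real return = 1.052081 − 1 → 5.208%.

5.208%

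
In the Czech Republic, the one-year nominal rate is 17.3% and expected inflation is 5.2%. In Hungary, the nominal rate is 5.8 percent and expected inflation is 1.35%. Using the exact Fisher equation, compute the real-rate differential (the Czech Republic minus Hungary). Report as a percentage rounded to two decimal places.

7.11%

The Czech Republic: (1 + 0.1730)/(1 + 0.0520) − 1 = 11.5019%
Hungary: (1 + 0.0580)/(1 + 0.0135) − 1 = 4.3907%
Differential = 11.5019% − 4.3907% = 7.1112% → 7.11%.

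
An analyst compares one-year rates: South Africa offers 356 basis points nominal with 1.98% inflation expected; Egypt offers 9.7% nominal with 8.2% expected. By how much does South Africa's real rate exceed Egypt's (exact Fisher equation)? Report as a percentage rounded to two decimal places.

South Africa: (1 + 0.0356)/(1 + 0.0198) − 1 = 1.5493%
Egypt: (1 + 0.0970)/(1 + 0.0820) − 1 = 1.3863%
Differential = 1.5493% − 1.3863% = 0.1630% → 0.16%.

0.16%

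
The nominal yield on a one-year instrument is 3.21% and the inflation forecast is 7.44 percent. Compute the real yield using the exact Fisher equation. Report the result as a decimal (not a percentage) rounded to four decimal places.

-0.0394

1 + r = 1.03210 / 1.07440 = 0.960629
r = 0.960629 − 1 = -3.9371%, i.e. -0.0394.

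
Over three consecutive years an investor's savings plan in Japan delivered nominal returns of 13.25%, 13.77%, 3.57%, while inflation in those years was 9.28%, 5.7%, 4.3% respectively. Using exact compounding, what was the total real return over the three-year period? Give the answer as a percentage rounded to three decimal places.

10.764%

Nominal growth factor = 1.1325 × 1.1377 × 1.0357 = 1.334443
Price-level growth factor = 1.0928 × 1.0570 × 1.0430 = 1.204758
Real growth factor = 1.334443 / 1.204758 = 1.107643
Total real return = 1.107643 − 1 → 10.764%.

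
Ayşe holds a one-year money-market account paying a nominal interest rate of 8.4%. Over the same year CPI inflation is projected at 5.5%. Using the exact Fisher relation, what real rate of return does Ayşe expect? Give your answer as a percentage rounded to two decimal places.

By the Fisher relation, 1 + r = (1 + i)/(1 + π).
1 + r = 1.08400 / 1.05500 = 1.027488
r = 1.027488 − 1 = 2.7488%, i.e. 2.75%.

2.75%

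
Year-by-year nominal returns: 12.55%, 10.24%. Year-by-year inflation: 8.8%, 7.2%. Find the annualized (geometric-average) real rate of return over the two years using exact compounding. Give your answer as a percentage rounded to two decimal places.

Compound the nominal returns: 1.1255 × 1.1024 = 1.24075120.
Compound inflation: 1.0880 × 1.0720 = 1.16633600.
Deflate: 1.24075120 / 1.16633600 = 1.06380254.
Annualized real rate = 1.06380254^(1/2) − 1 = 3.1408% → 3.14%.

3.14%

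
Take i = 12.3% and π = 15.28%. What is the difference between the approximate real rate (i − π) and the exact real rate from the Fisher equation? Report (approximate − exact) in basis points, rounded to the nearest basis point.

Approximate: r ≈ 12.300% − 15.280% = -2.9800%
Exact: (1 + 0.1230)/(1 + 0.1528) − 1 = -2.58501%
Error = -2.9800% − (-2.58501%) = -0.39499% → -39 basis points.

-39 basis points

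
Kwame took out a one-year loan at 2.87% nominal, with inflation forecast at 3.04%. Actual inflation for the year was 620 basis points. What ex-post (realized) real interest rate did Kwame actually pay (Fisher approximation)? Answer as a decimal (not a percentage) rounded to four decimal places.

Ex-post: 2.87% − 6.2% = -3.330%
So the realized real rate is -0.0333.

-0.0333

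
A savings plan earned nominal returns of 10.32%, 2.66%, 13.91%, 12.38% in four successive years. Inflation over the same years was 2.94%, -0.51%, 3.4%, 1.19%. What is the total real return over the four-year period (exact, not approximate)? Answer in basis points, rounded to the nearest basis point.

3530 basis points

Compound the nominal returns: 1.1032 × 1.0266 × 1.1391 × 1.1238 = 1.449794.
Compound inflation: 1.0294 × 0.9949 × 1.0340 × 1.0119 = 1.071573.
Deflate: 1.449794 / 1.071573 = 1.352959.
Total real return = 1.352959 − 1 → 3530 basis points.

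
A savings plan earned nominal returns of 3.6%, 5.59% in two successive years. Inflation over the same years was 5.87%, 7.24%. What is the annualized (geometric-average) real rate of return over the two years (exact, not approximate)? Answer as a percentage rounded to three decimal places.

Nominal growth factor = 1.0360 × 1.0559 = 1.09391240
Price-level growth factor = 1.0587 × 1.0724 = 1.13534988
Real growth factor = 1.09391240 / 1.13534988 = 0.96350246
Annualized real rate = 0.96350246^(1/2) − 1 = -1.8418% → -1.842%.

-1.842%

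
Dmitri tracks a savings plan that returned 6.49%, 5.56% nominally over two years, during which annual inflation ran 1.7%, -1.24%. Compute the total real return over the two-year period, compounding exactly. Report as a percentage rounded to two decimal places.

Nominal growth factor = 1.0649 × 1.0556 = 1.124108
Price-level growth factor = 1.0170 × 0.9876 = 1.004389
Real growth factor = 1.124108 / 1.004389 = 1.119196
Total real return = 1.119196 − 1 → 11.92%.

11.92%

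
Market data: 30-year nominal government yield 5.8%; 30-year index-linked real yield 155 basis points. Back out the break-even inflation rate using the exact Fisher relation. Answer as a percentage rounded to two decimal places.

(1 + π) = (1 + i)/(1 + r) = 1.05800 / 1.01550 = 1.041851
Break-even inflation = 1.041851 − 1 → 4.19%.

4.19%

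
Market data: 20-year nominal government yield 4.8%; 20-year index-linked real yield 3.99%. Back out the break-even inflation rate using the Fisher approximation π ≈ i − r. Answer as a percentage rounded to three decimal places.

0.810%

π ≈ i − r = 4.8% − 3.99% → 0.810%.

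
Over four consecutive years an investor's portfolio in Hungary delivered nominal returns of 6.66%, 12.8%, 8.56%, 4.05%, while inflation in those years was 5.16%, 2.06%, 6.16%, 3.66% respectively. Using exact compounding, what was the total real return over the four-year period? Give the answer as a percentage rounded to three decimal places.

15.065%

Compound the nominal returns: 1.0666 × 1.1280 × 1.0856 × 1.0405 = 1.359010.
Compound inflation: 1.0516 × 1.0206 × 1.0616 × 1.0366 = 1.181077.
Deflate: 1.359010 / 1.181077 = 1.150653.
Total real return = 1.150653 − 1 → 15.065%.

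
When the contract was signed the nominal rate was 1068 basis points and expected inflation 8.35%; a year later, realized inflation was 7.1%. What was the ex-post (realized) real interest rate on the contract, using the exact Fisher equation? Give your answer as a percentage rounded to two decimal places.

Ex-post: (1 + 0.1068)/(1 + 0.0710) − 1 = 3.3427%
So the realized real rate is 3.34%.

3.34%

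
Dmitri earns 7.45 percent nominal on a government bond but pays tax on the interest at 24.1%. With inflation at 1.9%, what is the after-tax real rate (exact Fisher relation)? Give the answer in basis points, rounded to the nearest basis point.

After-tax nominal return = 7.45% × (1 − 0.241) = 5.65455%.
1 + r = 1.0565455 / 1.01900 = 1.036845
After-tax real rate = 1.036845 − 1 → 368 basis points.

368 basis points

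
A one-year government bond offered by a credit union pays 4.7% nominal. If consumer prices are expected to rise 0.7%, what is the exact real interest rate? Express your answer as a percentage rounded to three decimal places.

3.972%

1 + r = 1.04700 / 1.00700 = 1.039722
r = 1.039722 − 1 = 3.9722%, i.e. 3.972%.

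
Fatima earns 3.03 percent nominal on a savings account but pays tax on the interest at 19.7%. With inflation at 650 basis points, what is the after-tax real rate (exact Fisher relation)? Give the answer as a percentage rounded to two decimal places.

After-tax nominal return = 3.03% × (1 − 0.197) = 2.43309%.
1 + r = 1.0243309 / 1.06500 = 0.961813
After-tax real rate = 0.961813 − 1 → -3.82%.

-3.82%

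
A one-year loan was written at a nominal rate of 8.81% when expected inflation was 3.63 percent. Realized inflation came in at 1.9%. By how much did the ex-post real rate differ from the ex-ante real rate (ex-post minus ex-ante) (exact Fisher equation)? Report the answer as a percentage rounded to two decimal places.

Ex-ante: (1 + 0.0881)/(1 + 0.0363) − 1 = 4.9986%
Ex-post: (1 + 0.0881)/(1 + 0.0190) − 1 = 6.7812%
Difference (ex-post − ex-ante) = 1.7826% → 1.78%.

1.78%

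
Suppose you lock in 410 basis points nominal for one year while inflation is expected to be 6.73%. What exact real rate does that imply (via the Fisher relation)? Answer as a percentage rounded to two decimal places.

By the Fisher relation, 1 + r = (1 + i)/(1 + π).
1 + r = 1.04100 / 1.06730 = 0.975358
r = 0.975358 − 1 = -2.4642%, i.e. -2.46%.

-2.46%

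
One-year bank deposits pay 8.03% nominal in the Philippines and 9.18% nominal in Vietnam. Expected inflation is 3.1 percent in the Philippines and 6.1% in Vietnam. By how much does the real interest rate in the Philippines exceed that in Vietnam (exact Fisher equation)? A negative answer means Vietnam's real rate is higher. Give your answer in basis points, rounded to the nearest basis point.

The Philippines: (1 + 0.0803)/(1 + 0.0310) − 1 = 4.7818%
Vietnam: (1 + 0.0918)/(1 + 0.0610) − 1 = 2.9029%
Differential = 4.7818% − 2.9029% = 1.8788% → 188 basis points.

188 basis points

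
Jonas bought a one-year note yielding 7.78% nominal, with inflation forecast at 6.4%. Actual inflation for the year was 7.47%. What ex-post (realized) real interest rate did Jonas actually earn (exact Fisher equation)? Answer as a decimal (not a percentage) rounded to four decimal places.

Ex-post: (1 + 0.0778)/(1 + 0.0747) − 1 = 0.2885%
So the realized real rate is 0.0029.

0.0029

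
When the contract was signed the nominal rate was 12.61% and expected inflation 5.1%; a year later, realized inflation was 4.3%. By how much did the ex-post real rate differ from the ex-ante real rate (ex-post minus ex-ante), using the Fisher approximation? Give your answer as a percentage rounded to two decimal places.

Ex-ante: 12.61% − 5.1% = 7.510%
Ex-post: 12.61% − 4.3% = 8.310%
Difference (ex-post − ex-ante) = 0.8000% → 0.80%.

0.80%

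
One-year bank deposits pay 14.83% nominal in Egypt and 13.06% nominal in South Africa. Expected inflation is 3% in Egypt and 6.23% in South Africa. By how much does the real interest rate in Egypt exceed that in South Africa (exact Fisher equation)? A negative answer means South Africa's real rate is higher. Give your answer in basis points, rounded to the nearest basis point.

506 basis points

Egypt: (1 + 0.1483)/(1 + 0.0300) − 1 = 11.4854%
South Africa: (1 + 0.1306)/(1 + 0.0623) − 1 = 6.4294%
Differential = 11.4854% − 6.4294% = 5.0560% → 506 basis points.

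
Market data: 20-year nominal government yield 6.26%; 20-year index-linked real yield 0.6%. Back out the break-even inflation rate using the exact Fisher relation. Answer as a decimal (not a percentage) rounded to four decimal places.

0.0563

(1 + π) = (1 + i)/(1 + r) = 1.06260 / 1.00600 = 1.056262
Break-even inflation = 1.056262 − 1 → 0.0563.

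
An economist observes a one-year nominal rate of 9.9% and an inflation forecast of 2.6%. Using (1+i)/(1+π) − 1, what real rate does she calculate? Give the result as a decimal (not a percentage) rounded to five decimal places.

1 + r = 1.09900 / 1.02600 = 1.071150
r = 1.071150 − 1 = 7.1150%, i.e. 0.07115.

0.07115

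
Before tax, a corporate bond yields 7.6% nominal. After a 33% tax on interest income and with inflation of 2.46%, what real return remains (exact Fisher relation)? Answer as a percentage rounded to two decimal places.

After-tax nominal return = 7.6% × (1 − 0.33) = 5.0920%.
1 + r = 1.05092 / 1.02460 = 1.025688
After-tax real rate = 1.025688 − 1 → 2.57%.

2.57%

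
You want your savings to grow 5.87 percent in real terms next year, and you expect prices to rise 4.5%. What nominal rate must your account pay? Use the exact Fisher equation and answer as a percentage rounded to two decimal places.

(1 + i) = (1 + r)(1 + π) = 1.05870 × 1.04500 = 1.1063415
i = 1.1063415 − 1, so the required nominal rate is 10.63%.

10.63%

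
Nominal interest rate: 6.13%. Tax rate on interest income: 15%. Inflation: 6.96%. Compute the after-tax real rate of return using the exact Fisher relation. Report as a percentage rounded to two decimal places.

After-tax nominal return = 6.13% × (1 − 0.15) = 5.2105%.
1 + r = 1.052105 / 1.06960 = 0.983643
After-tax real rate = 0.983643 − 1 → -1.64%.

-1.64%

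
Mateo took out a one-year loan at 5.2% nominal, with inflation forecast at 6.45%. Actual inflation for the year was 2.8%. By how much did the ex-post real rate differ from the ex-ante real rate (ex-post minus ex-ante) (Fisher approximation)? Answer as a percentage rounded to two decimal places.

3.65%

Ex-ante: 5.2% − 6.45% = -1.250%
Ex-post: 5.2% − 2.8% = 2.400%
Difference (ex-post − ex-ante) = 3.6500% → 3.65%.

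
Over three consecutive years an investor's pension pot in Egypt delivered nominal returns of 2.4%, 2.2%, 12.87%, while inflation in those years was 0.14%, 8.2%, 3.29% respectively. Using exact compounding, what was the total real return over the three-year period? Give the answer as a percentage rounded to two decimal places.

5.54%

Compound the nominal returns: 1.0240 × 1.0220 × 1.1287 = 1.181216.
Compound inflation: 1.0014 × 1.0820 × 1.0329 = 1.119162.
Deflate: 1.181216 / 1.119162 = 1.055447.
Total real return = 1.055447 − 1 → 5.54%.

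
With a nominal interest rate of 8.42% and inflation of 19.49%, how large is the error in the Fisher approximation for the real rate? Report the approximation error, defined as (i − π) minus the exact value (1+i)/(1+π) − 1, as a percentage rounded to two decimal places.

Approximate: r ≈ 8.420% − 19.490% = -11.0700%
Exact: (1 + 0.0842)/(1 + 0.1949) − 1 = -9.2644%
Error = -11.0700% − (-9.2644%) = -1.8056% → -1.81%.

-1.81%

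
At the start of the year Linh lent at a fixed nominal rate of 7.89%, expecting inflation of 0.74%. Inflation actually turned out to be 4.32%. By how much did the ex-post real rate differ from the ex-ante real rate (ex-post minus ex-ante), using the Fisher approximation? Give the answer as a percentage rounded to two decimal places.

-3.58%

Ex-ante: 7.89% − 0.74% = 7.150%
Ex-post: 7.89% − 4.32% = 3.570%
Difference (ex-post − ex-ante) = -3.5800% → -3.58%.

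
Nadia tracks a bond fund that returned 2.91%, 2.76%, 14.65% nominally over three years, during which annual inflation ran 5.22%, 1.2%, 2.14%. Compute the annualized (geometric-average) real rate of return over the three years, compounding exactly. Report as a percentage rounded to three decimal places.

3.688%

Compound the nominal returns: 1.0291 × 1.0276 × 1.1465 = 1.21242737.
Compound inflation: 1.0522 × 1.0120 × 1.0214 = 1.08761368.
Deflate: 1.21242737 / 1.08761368 = 1.11475921.
Annualized real rate = 1.11475921^(1/3) − 1 = 3.6876% → 3.688%.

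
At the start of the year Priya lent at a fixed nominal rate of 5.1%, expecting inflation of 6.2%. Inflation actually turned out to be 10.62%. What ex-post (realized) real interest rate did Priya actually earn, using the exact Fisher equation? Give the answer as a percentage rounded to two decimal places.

Ex-post: (1 + 0.0510)/(1 + 0.1062) − 1 = -4.9901%
So the realized real rate is -4.99%.

-4.99%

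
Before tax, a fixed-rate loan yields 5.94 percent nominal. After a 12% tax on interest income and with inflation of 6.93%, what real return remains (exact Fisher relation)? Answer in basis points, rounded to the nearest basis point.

After-tax nominal return = 5.94% × (1 − 0.12) = 5.2272%.
1 + r = 1.052272 / 1.06930 = 0.984076
After-tax real rate = 0.984076 − 1 → -159 basis points.

-159 basis points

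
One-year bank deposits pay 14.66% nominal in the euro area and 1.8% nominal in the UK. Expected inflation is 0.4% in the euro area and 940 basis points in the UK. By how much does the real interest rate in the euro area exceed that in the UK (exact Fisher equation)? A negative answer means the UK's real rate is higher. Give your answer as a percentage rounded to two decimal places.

The euro area: (1 + 0.1466)/(1 + 0.0040) − 1 = 14.2032%
The UK: (1 + 0.0180)/(1 + 0.0940) − 1 = -6.9470%
Differential = 14.2032% − (-6.9470%) = 21.1502% → 21.15%.

21.15%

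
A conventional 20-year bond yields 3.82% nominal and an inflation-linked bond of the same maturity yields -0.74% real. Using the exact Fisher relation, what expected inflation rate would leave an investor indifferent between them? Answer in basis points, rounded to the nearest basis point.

(1 + π) = (1 + i)/(1 + r) = 1.03820 / 0.99260 = 1.045940
Break-even inflation = 1.045940 − 1 → 459 basis points.

459 basis points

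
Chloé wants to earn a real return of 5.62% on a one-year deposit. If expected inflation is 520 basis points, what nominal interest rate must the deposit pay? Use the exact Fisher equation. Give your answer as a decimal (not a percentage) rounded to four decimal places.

0.1111

(1 + i) = (1 + r)(1 + π) = 1.05620 × 1.05200 = 1.1111224
i = 1.1111224 − 1, so the required nominal rate is 0.1111.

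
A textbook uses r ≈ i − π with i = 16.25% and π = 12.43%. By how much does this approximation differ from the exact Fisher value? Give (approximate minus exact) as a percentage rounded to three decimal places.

0.422%

Approximate: r ≈ 16.250% − 12.430% = 3.8200%
Exact: (1 + 0.1625)/(1 + 0.1243) − 1 = 3.3977%
Error = 3.8200% − 3.3977% = 0.4223% → 0.422%.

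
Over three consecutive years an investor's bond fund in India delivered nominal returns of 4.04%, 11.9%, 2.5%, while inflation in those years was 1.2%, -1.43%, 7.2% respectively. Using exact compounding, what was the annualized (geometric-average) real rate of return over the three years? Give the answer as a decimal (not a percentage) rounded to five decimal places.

0.03724

Compound the nominal returns: 1.0404 × 1.1190 × 1.0250 = 1.19331279.
Compound inflation: 1.0120 × 0.9857 × 1.0720 = 1.06935044.
Deflate: 1.19331279 / 1.06935044 = 1.11592303.
Annualized real rate = 1.11592303^(1/3) − 1 = 3.7237% → 0.03724.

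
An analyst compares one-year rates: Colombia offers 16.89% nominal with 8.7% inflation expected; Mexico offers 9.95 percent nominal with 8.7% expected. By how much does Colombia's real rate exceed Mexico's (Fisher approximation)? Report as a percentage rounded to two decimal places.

6.94%

Colombia: 16.89% − 8.7% = 8.190%
Mexico: 9.95% − 8.7% = 1.250%
Differential = 6.940% → 6.94%.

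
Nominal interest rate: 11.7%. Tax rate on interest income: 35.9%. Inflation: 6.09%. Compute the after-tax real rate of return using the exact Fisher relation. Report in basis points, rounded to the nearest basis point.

After-tax nominal return = 11.7% × (1 − 0.359) = 7.4997%.
1 + r = 1.074997 / 1.06090 = 1.013288
After-tax real rate = 1.013288 − 1 → 133 basis points.

133 basis points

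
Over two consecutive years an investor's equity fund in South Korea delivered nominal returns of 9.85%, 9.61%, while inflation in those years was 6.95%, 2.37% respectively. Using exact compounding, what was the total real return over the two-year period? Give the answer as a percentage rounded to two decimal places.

9.98%

Compound the nominal returns: 1.0985 × 1.0961 = 1.204066.
Compound inflation: 1.0695 × 1.0237 = 1.094847.
Deflate: 1.204066 / 1.094847 = 1.099757.
Total real return = 1.099757 − 1 → 9.98%.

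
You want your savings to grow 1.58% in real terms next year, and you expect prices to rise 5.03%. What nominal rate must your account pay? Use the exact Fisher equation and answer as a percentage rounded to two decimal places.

6.69%

(1 + i) = (1 + r)(1 + π) = 1.01580 × 1.05030 = 1.06689474
i = 1.06689474 − 1, so the required nominal rate is 6.69%.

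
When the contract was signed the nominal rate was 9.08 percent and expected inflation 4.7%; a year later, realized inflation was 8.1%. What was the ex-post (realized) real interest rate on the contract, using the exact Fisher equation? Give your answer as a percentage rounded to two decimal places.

0.91%

Ex-post: (1 + 0.0908)/(1 + 0.0810) − 1 = 0.9066%
So the realized real rate is 0.91%.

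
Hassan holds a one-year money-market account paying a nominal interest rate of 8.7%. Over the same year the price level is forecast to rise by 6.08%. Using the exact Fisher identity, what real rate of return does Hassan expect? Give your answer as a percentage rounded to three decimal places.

1 + r = 1.08700 / 1.06080 = 1.024698
r = 1.024698 − 1 = 2.4698%, i.e. 2.470%.

2.470%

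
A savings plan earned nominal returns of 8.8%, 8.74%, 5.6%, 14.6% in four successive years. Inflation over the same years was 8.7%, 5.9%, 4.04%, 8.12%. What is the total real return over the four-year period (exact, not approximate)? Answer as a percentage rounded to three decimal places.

Compound the nominal returns: 1.0880 × 1.0874 × 1.0560 × 1.1460 = 1.431749.
Compound inflation: 1.0870 × 1.0590 × 1.0404 × 1.0812 = 1.294887.
Deflate: 1.431749 / 1.294887 = 1.105694.
Total real return = 1.105694 − 1 → 10.569%.

10.569%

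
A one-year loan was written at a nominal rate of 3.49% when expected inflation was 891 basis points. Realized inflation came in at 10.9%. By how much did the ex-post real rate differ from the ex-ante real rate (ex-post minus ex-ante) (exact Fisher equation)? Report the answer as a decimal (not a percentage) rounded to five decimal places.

Ex-ante: (1 + 0.0349)/(1 + 0.0891) − 1 = -4.9766%
Ex-post: (1 + 0.0349)/(1 + 0.1090) − 1 = -6.6817%
Difference (ex-post − ex-ante) = -1.7051% → -0.01705.

-0.01705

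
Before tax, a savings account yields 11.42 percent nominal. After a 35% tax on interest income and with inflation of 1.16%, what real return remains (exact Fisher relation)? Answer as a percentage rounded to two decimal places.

6.19%

After-tax nominal return = 11.42% × (1 − 0.35) = 7.4230%.
1 + r = 1.07423 / 1.01160 = 1.061912
After-tax real rate = 1.061912 − 1 → 6.19%.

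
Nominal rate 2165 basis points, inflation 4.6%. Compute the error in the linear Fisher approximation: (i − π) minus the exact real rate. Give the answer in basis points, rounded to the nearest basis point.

75 basis points

Approximate: r ≈ 21.650% − 4.600% = 17.0500%
Exact: (1 + 0.2165)/(1 + 0.0460) − 1 = 16.3002%
Error = 17.0500% − 16.3002% = 0.7498% → 75 basis points.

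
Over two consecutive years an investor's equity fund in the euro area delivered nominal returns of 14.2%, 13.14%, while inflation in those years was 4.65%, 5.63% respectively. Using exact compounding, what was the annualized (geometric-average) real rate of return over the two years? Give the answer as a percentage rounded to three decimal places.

Compound the nominal returns: 1.1420 × 1.1314 = 1.29205880.
Compound inflation: 1.0465 × 1.0563 = 1.10541795.
Deflate: 1.29205880 / 1.10541795 = 1.16884188.
Annualized real rate = 1.16884188^(1/2) − 1 = 8.1130% → 8.113%.

8.113%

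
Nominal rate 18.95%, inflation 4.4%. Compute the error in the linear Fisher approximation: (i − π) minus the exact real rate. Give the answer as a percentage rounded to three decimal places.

0.613%

Approximate: r ≈ 18.950% − 4.400% = 14.5500%
Exact: (1 + 0.1895)/(1 + 0.0440) − 1 = 13.9368%
Error = 14.5500% − 13.9368% = 0.6132% → 0.613%.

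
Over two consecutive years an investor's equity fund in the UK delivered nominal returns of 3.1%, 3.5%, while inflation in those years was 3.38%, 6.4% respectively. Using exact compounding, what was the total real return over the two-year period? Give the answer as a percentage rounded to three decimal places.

Nominal growth factor = 1.0310 × 1.0350 = 1.067085
Price-level growth factor = 1.0338 × 1.0640 = 1.099963
Real growth factor = 1.067085 / 1.099963 = 0.970110
Total real return = 0.970110 − 1 → -2.989%.

-2.989%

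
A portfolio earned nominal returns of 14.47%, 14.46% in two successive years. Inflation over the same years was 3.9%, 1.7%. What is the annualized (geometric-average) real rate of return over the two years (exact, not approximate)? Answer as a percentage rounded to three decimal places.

Compound the nominal returns: 1.1447 × 1.1446 = 1.31022362.
Compound inflation: 1.0390 × 1.0170 = 1.05666300.
Deflate: 1.31022362 / 1.05666300 = 1.23996356.
Annualized real rate = 1.23996356^(1/2) − 1 = 11.3537% → 11.354%.

11.354%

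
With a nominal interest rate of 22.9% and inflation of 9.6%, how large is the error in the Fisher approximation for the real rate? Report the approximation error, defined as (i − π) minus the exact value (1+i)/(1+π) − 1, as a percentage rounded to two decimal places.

1.16%

Approximate: r ≈ 22.900% − 9.600% = 13.3000%
Exact: (1 + 0.2290)/(1 + 0.0960) − 1 = 12.13504%
Error = 13.3000% − 12.13504% = 1.16496% → 1.16%.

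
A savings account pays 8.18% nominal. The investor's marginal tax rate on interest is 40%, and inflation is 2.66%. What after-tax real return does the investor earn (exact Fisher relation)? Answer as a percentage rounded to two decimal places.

2.19%

After-tax nominal return = 8.18% × (1 − 0.4) = 4.9080%.
1 + r = 1.04908 / 1.02660 = 1.021898
After-tax real rate = 1.021898 − 1 → 2.19%.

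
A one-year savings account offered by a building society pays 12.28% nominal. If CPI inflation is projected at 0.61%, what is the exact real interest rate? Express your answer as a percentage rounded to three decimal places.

11.599%

1 + r = 1.12280 / 1.00610 = 1.115992
r = 1.115992 − 1 = 11.5992%, i.e. 11.599%.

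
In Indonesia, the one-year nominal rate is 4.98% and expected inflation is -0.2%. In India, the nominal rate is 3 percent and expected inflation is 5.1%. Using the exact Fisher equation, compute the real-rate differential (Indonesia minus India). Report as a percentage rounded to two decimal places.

7.19%

Indonesia: (1 + 0.0498)/(1 − 0.0020) − 1 = 5.1904%
India: (1 + 0.0300)/(1 + 0.0510) − 1 = -1.9981%
Differential = 5.1904% − (-1.9981%) = 7.1885% → 7.19%.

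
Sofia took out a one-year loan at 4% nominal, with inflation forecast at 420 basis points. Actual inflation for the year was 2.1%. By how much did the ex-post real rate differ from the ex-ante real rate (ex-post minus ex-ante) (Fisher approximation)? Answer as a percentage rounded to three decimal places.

2.100%

Ex-ante: 4% − 4.2% = -0.200%
Ex-post: 4% − 2.1% = 1.900%
Difference (ex-post − ex-ante) = 2.1000% → 2.100%.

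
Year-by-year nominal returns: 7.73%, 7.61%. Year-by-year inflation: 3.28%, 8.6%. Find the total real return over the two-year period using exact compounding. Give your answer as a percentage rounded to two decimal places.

3.36%

Nominal growth factor = 1.0773 × 1.0761 = 1.159283
Price-level growth factor = 1.0328 × 1.0860 = 1.121621
Real growth factor = 1.159283 / 1.121621 = 1.033578
Total real return = 1.033578 − 1 → 3.36%.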